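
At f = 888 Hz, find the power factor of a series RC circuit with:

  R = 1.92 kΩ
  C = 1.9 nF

Step 1 — Angular frequency: ω = 2π·f = 2π·888 = 5579 rad/s.
Step 2 — Component impedances:
  R: Z = R = 1920 Ω
  C: Z = 1/(jωC) = -j/(ω·C) = 0 - j9.433e+04 Ω
Step 3 — Series combination: Z_total = R + C = 1920 - j9.433e+04 Ω = 9.435e+04∠-88.8° Ω.
Step 4 — Power factor: PF = cos(φ) = Re(Z)/|Z| = 1920/9.435e+04 = 0.02035.
Step 5 — Type: Im(Z) = -9.433e+04 ⇒ leading (phase φ = -88.8°).

PF = 0.02035 (leading, φ = -88.8°)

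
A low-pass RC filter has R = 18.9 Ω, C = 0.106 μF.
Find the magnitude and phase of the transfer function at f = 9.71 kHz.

Step 1 — Angular frequency: ω = 2π·9710 = 6.101e+04 rad/s.
Step 2 — Transfer function: H(jω) = 1/(1 + jωRC).
Step 3 — Denominator: 1 + jωRC = 1 + j·6.101e+04·18.9·1.06e-07 = 1 + j0.1222.
Step 4 — H = 0.9853 - j0.1204.
Step 5 — Magnitude: |H| = 0.9926 (-0.1 dB); phase: φ = -7.0°.

|H| = 0.9926 (-0.1 dB), φ = -7.0°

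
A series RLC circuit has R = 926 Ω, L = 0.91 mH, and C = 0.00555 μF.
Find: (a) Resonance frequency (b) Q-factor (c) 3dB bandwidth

Step 1 — Resonance condition Im(Z)=0 gives ω₀ = 1/√(LC).
Step 2 — ω₀ = 1/√(0.00091·5.55e-09) = 4.45e+05 rad/s.
Step 3 — f₀ = ω₀/(2π) = 7.082e+04 Hz.
Step 4 — Series Q: Q = ω₀L/R = 4.45e+05·0.00091/926 = 0.4373.
Step 5 — 3dB bandwidth: Δω = ω₀/Q = 1.018e+06 rad/s; BW = Δω/(2π) = 1.62e+05 Hz.

(a) f₀ = 7.082e+04 Hz  (b) Q = 0.4373  (c) BW = 1.62e+05 Hz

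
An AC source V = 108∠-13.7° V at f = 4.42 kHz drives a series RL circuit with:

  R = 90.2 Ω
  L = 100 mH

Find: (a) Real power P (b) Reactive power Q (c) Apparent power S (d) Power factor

Step 1 — Angular frequency: ω = 2π·f = 2π·4420 = 2.777e+04 rad/s.
Step 2 — Component impedances:
  R: Z = R = 90.2 Ω
  L: Z = jωL = j·2.777e+04·0.1 = 0 + j2777 Ω
Step 3 — Series combination: Z_total = R + L = 90.2 + j2777 Ω = 2779∠88.1° Ω.
Step 4 — Source phasor: V = 108∠-13.7° V = 104.9 - j25.58 V.
Step 5 — Current: I = V / Z = -0.007975 - j0.03804 A = 0.03887∠-101.8° A.
Step 6 — Complex power: S = V·I* = 0.1363 + j4.196 VA.
Step 7 — Real power: P = Re(S) = 0.1363 W.
Step 8 — Reactive power: Q = Im(S) = 4.196 VAR.
Step 9 — Apparent power: |S| = 4.198 VA.
Step 10 — Power factor: PF = P/|S| = 0.03246 (lagging).

(a) P = 0.1363 W  (b) Q = 4.196 VAR  (c) S = 4.198 VA  (d) PF = 0.03246 (lagging)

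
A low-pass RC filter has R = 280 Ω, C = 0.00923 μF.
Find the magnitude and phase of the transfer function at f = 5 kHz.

Step 1 — Angular frequency: ω = 2π·5000 = 3.142e+04 rad/s.
Step 2 — Transfer function: H(jω) = 1/(1 + jωRC).
Step 3 — Denominator: 1 + jωRC = 1 + j·3.142e+04·280·9.23e-09 = 1 + j0.08119.
Step 4 — H = 0.9935 - j0.08066.
Step 5 — Magnitude: |H| = 0.9967 (-0.0 dB); phase: φ = -4.6°.

|H| = 0.9967 (-0.0 dB), φ = -4.6°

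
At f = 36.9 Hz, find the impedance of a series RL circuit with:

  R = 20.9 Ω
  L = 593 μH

Step 1 — Angular frequency: ω = 2π·f = 2π·36.9 = 231.8 rad/s.
Step 2 — Component impedances:
  R: Z = R = 20.9 Ω
  L: Z = jωL = j·231.8·0.000593 = 0 + j0.1375 Ω
Step 3 — Series combination: Z_total = R + L = 20.9 + j0.1375 Ω = 20.9∠0.4° Ω.

Z = 20.9 + j0.1375 Ω = 20.9∠0.4° Ω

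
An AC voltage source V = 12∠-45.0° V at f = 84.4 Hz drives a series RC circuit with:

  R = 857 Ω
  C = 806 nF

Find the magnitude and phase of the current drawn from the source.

Step 1 — Angular frequency: ω = 2π·f = 2π·84.4 = 530.3 rad/s.
Step 2 — Component impedances:
  R: Z = R = 857 Ω
  C: Z = 1/(jωC) = -j/(ω·C) = 0 - j2340 Ω
Step 3 — Series combination: Z_total = R + C = 857 - j2340 Ω = 2492∠-69.9° Ω.
Step 4 — Source phasor: V = 12∠-45.0° V = 8.485 - j8.485 V.
Step 5 — Ohm's law: I = V / Z_total = (8.485 - j8.485) / (857 - j2340) = 0.004369 + j0.002026 A.
Step 6 — Convert to polar: |I| = 0.004816 A, ∠I = 24.9°.

I = 0.004816∠24.9° A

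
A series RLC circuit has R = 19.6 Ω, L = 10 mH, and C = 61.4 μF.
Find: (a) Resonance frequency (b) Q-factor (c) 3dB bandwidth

Step 1 — Resonance: ω₀ = 1/√(LC) = 1/√(0.01·6.14e-05) = 1276 rad/s.
Step 2 — f₀ = ω₀/(2π) = 203.1 Hz.
Step 3 — Series Q: Q = ω₀L/R = 1276·0.01/19.6 = 0.6511.
Step 4 — Bandwidth: Δω = ω₀/Q = 1960 rad/s; BW = Δω/(2π) = 311.9 Hz.

(a) f₀ = 203.1 Hz  (b) Q = 0.6511  (c) BW = 311.9 Hz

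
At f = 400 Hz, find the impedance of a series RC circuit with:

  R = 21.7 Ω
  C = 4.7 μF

Step 1 — Angular frequency: ω = 2π·f = 2π·400 = 2513 rad/s.
Step 2 — Component impedances:
  R: Z = R = 21.7 Ω
  C: Z = 1/(jωC) = -j/(ω·C) = 0 - j84.66 Ω
Step 3 — Series combination: Z_total = R + C = 21.7 - j84.66 Ω = 87.39∠-75.6° Ω.

Z = 21.7 - j84.66 Ω = 87.39∠-75.6° Ω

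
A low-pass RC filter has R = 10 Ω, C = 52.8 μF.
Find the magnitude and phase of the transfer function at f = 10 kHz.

Step 1 — Angular frequency: ω = 2π·1e+04 = 6.283e+04 rad/s.
Step 2 — Transfer function: H(jω) = 1/(1 + jωRC).
Step 3 — Denominator: 1 + jωRC = 1 + j·6.283e+04·10·5.28e-05 = 1 + j33.18.
Step 4 — H = 0.0009078 - j0.03012.
Step 5 — Magnitude: |H| = 0.03013 (-30.4 dB); phase: φ = -88.3°.

|H| = 0.03013 (-30.4 dB), φ = -88.3°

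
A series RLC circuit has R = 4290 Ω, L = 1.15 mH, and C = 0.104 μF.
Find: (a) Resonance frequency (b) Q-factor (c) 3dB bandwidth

Step 1 — Resonance condition Im(Z)=0 gives ω₀ = 1/√(LC).
Step 2 — ω₀ = 1/√(0.00115·1.04e-07) = 9.144e+04 rad/s.
Step 3 — f₀ = ω₀/(2π) = 1.455e+04 Hz.
Step 4 — Series Q: Q = ω₀L/R = 9.144e+04·0.00115/4290 = 0.02451.
Step 5 — 3dB bandwidth: Δω = ω₀/Q = 3.73e+06 rad/s; BW = Δω/(2π) = 5.937e+05 Hz.

(a) f₀ = 1.455e+04 Hz  (b) Q = 0.02451  (c) BW = 5.937e+05 Hz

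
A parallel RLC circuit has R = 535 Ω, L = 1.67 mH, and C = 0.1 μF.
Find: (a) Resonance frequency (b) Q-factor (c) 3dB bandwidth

Step 1 — Resonance: ω₀ = 1/√(LC) = 1/√(0.00167·1e-07) = 7.738e+04 rad/s.
Step 2 — f₀ = ω₀/(2π) = 1.232e+04 Hz.
Step 3 — Parallel Q: Q = R/(ω₀L) = 535/(7.738e+04·0.00167) = 4.14.
Step 4 — Bandwidth: Δω = ω₀/Q = 1.869e+04 rad/s; BW = Δω/(2π) = 2975 Hz.

(a) f₀ = 1.232e+04 Hz  (b) Q = 4.14  (c) BW = 2975 Hz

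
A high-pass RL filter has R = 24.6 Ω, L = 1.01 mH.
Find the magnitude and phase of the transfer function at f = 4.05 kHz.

Step 1 — Angular frequency: ω = 2π·4050 = 2.545e+04 rad/s.
Step 2 — Transfer function: H(jω) = jωL/(R + jωL).
Step 3 — Numerator jωL = j·25.7; denominator R + jωL = 24.6 + j25.7.
Step 4 — H = 0.5219 + j0.4995.
Step 5 — Magnitude: |H| = 0.7224 (-2.8 dB); phase: φ = 43.7°.

|H| = 0.7224 (-2.8 dB), φ = 43.7°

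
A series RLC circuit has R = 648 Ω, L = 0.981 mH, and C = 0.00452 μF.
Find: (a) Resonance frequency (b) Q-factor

Step 1 — Resonance condition Im(Z)=0 gives ω₀ = 1/√(LC).
Step 2 — ω₀ = 1/√(0.000981·4.52e-09) = 4.749e+05 rad/s.
Step 3 — f₀ = ω₀/(2π) = 7.558e+04 Hz.
Step 4 — Series Q: Q = ω₀L/R = 4.749e+05·0.000981/648 = 0.7189.

(a) f₀ = 7.558e+04 Hz  (b) Q = 0.7189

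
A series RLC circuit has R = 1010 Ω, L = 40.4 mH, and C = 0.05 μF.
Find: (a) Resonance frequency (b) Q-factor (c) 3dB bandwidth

Step 1 — Resonance condition Im(Z)=0 gives ω₀ = 1/√(LC).
Step 2 — ω₀ = 1/√(0.0404·5e-08) = 2.225e+04 rad/s.
Step 3 — f₀ = ω₀/(2π) = 3541 Hz.
Step 4 — Series Q: Q = ω₀L/R = 2.225e+04·0.0404/1010 = 0.89.
Step 5 — 3dB bandwidth: Δω = ω₀/Q = 2.5e+04 rad/s; BW = Δω/(2π) = 3979 Hz.

(a) f₀ = 3541 Hz  (b) Q = 0.89  (c) BW = 3979 Hz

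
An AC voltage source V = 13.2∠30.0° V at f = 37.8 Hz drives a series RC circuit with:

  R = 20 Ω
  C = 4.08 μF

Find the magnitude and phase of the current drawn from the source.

Step 1 — Angular frequency: ω = 2π·f = 2π·37.8 = 237.5 rad/s.
Step 2 — Component impedances:
  R: Z = R = 20 Ω
  C: Z = 1/(jωC) = -j/(ω·C) = 0 - j1032 Ω
Step 3 — Series combination: Z_total = R + C = 20 - j1032 Ω = 1032∠-88.9° Ω.
Step 4 — Source phasor: V = 13.2∠30.0° V = 11.43 + j6.6 V.
Step 5 — Ohm's law: I = V / Z_total = (11.43 + j6.6) / (20 - j1032) = -0.006179 + j0.0112 A.
Step 6 — Convert to polar: |I| = 0.01279 A, ∠I = 118.9°.

I = 0.01279∠118.9° A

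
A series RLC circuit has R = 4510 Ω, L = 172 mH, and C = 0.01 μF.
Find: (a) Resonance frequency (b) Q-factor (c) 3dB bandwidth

Step 1 — Resonance: ω₀ = 1/√(LC) = 1/√(0.172·1e-08) = 2.411e+04 rad/s.
Step 2 — f₀ = ω₀/(2π) = 3838 Hz.
Step 3 — Series Q: Q = ω₀L/R = 2.411e+04·0.172/4510 = 0.9196.
Step 4 — Bandwidth: Δω = ω₀/Q = 2.622e+04 rad/s; BW = Δω/(2π) = 4173 Hz.

(a) f₀ = 3838 Hz  (b) Q = 0.9196  (c) BW = 4173 Hz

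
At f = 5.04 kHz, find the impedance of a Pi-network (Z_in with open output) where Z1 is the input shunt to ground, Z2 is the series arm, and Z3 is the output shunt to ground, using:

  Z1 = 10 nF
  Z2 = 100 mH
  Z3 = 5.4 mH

Step 1 — Angular frequency: ω = 2π·f = 2π·5040 = 3.167e+04 rad/s.
Step 2 — Component impedances:
  Z1: Z = 1/(jωC) = -j/(ω·C) = 0 - j3158 Ω
  Z2: Z = jωL = j·3.167e+04·0.1 = 0 + j3167 Ω
  Z3: Z = jωL = j·3.167e+04·0.0054 = 0 + j171 Ω
Step 3 — With open output, the series arm Z2 and the output shunt Z3 appear in series to ground: Z2 + Z3 = 0 + j3338 Ω.
Step 4 — Parallel with input shunt Z1: Z_in = Z1 || (Z2 + Z3) = 0 - j5.859e+04 Ω = 5.859e+04∠-90.0° Ω.

Z = 0 - j5.859e+04 Ω = 5.859e+04∠-90.0° Ω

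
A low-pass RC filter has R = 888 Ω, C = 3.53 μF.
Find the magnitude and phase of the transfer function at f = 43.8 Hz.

Step 1 — Angular frequency: ω = 2π·43.8 = 275.2 rad/s.
Step 2 — Transfer function: H(jω) = 1/(1 + jωRC).
Step 3 — Denominator: 1 + jωRC = 1 + j·275.2·888·3.53e-06 = 1 + j0.8627.
Step 4 — H = 0.5733 - j0.4946.
Step 5 — Magnitude: |H| = 0.7572 (-2.4 dB); phase: φ = -40.8°.

|H| = 0.7572 (-2.4 dB), φ = -40.8°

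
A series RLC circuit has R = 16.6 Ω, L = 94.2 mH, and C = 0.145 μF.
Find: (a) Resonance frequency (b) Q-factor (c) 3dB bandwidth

Step 1 — Resonance: ω₀ = 1/√(LC) = 1/√(0.0942·1.45e-07) = 8556 rad/s.
Step 2 — f₀ = ω₀/(2π) = 1362 Hz.
Step 3 — Series Q: Q = ω₀L/R = 8556·0.0942/16.6 = 48.55.
Step 4 — Bandwidth: Δω = ω₀/Q = 176.2 rad/s; BW = Δω/(2π) = 28.05 Hz.

(a) f₀ = 1362 Hz  (b) Q = 48.55  (c) BW = 28.05 Hz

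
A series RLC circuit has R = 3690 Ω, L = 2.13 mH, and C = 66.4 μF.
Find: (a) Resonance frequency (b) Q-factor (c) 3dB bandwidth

Step 1 — Resonance: ω₀ = 1/√(LC) = 1/√(0.00213·6.64e-05) = 2659 rad/s.
Step 2 — f₀ = ω₀/(2π) = 423.2 Hz.
Step 3 — Series Q: Q = ω₀L/R = 2659·0.00213/3690 = 0.001535.
Step 4 — Bandwidth: Δω = ω₀/Q = 1.732e+06 rad/s; BW = Δω/(2π) = 2.757e+05 Hz.

(a) f₀ = 423.2 Hz  (b) Q = 0.001535  (c) BW = 2.757e+05 Hz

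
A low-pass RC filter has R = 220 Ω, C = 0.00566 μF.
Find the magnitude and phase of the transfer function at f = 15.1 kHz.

Step 1 — Angular frequency: ω = 2π·1.51e+04 = 9.488e+04 rad/s.
Step 2 — Transfer function: H(jω) = 1/(1 + jωRC).
Step 3 — Denominator: 1 + jωRC = 1 + j·9.488e+04·220·5.66e-09 = 1 + j0.1181.
Step 4 — H = 0.9862 - j0.1165.
Step 5 — Magnitude: |H| = 0.9931 (-0.1 dB); phase: φ = -6.7°.

|H| = 0.9931 (-0.1 dB), φ = -6.7°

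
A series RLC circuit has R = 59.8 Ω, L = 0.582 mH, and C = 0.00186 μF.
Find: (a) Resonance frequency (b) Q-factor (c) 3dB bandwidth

Step 1 — Resonance condition Im(Z)=0 gives ω₀ = 1/√(LC).
Step 2 — ω₀ = 1/√(0.000582·1.86e-09) = 9.611e+05 rad/s.
Step 3 — f₀ = ω₀/(2π) = 1.53e+05 Hz.
Step 4 — Series Q: Q = ω₀L/R = 9.611e+05·0.000582/59.8 = 9.354.
Step 5 — 3dB bandwidth: Δω = ω₀/Q = 1.027e+05 rad/s; BW = Δω/(2π) = 1.635e+04 Hz.

(a) f₀ = 1.53e+05 Hz  (b) Q = 9.354  (c) BW = 1.635e+04 Hz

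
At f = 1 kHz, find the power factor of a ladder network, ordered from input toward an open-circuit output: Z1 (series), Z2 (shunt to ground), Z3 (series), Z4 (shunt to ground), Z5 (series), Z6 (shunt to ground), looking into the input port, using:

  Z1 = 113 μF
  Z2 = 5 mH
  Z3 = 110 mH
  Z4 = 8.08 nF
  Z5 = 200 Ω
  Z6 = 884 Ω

Step 1 — Angular frequency: ω = 2π·f = 2π·1000 = 6283 rad/s.
Step 2 — Component impedances:
  Z1: Z = 1/(jωC) = -j/(ω·C) = 0 - j1.408 Ω
  Z2: Z = jωL = j·6283·0.005 = 0 + j31.42 Ω
  Z3: Z = jωL = j·6283·0.11 = 0 + j691.2 Ω
  Z4: Z = 1/(jωC) = -j/(ω·C) = 0 - j1.97e+04 Ω
  Z5: Z = R = 200 Ω
  Z6: Z = R = 884 Ω
Step 3 — Ladder network (open output): work backward from the far end, alternating series and parallel combinations. Z_in = 0.6635 + j29.6 Ω = 29.61∠88.7° Ω.
Step 4 — Power factor: PF = cos(φ) = Re(Z)/|Z| = 0.6635/29.61 = 0.02241.
Step 5 — Type: Im(Z) = 29.6 ⇒ lagging (phase φ = 88.7°).

PF = 0.02241 (lagging, φ = 88.7°)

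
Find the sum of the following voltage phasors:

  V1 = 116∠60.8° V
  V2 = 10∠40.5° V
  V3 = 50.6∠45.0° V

Step 1 — Convert each phasor to rectangular form:
  V1 = 116·(cos(60.8°) + j·sin(60.8°)) = 56.59 + j101.3 V
  V2 = 10·(cos(40.5°) + j·sin(40.5°)) = 7.604 + j6.494 V
  V3 = 50.6·(cos(45.0°) + j·sin(45.0°)) = 35.78 + j35.78 V
Step 2 — Sum components: V_total = 99.98 + j143.5 V.
Step 3 — Convert to polar: |V_total| = 174.9 V, ∠V_total = 55.1°.

V_total = 174.9∠55.1° V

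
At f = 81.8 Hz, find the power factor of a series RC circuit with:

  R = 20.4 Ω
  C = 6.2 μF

Step 1 — Angular frequency: ω = 2π·f = 2π·81.8 = 514 rad/s.
Step 2 — Component impedances:
  R: Z = R = 20.4 Ω
  C: Z = 1/(jωC) = -j/(ω·C) = 0 - j313.8 Ω
Step 3 — Series combination: Z_total = R + C = 20.4 - j313.8 Ω = 314.5∠-86.3° Ω.
Step 4 — Power factor: PF = cos(φ) = Re(Z)/|Z| = 20.4/314.48 = 0.06487.
Step 5 — Type: Im(Z) = -313.8 ⇒ leading (phase φ = -86.3°).

PF = 0.06487 (leading, φ = -86.3°)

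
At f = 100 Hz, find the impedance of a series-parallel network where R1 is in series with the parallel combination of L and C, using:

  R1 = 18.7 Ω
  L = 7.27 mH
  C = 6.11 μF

Step 1 — Angular frequency: ω = 2π·f = 2π·100 = 628.3 rad/s.
Step 2 — Component impedances:
  R1: Z = R = 18.7 Ω
  L: Z = jωL = j·628.3·0.00727 = 0 + j4.568 Ω
  C: Z = 1/(jωC) = -j/(ω·C) = 0 - j260.5 Ω
Step 3 — Parallel branch: L || C = 1/(1/L + 1/C) = 0 + j4.649 Ω.
Step 4 — Series with R1: Z_total = R1 + (L || C) = 18.7 + j4.649 Ω = 19.27∠14.0° Ω.

Z = 18.7 + j4.649 Ω = 19.27∠14.0° Ω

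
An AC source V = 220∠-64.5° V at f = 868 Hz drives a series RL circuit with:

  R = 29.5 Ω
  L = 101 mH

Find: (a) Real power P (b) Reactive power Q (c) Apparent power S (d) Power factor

Step 1 — Angular frequency: ω = 2π·f = 2π·868 = 5454 rad/s.
Step 2 — Component impedances:
  R: Z = R = 29.5 Ω
  L: Z = jωL = j·5454·0.101 = 0 + j550.8 Ω
Step 3 — Series combination: Z_total = R + L = 29.5 + j550.8 Ω = 551.6∠86.9° Ω.
Step 4 — Source phasor: V = 220∠-64.5° V = 94.71 - j198.6 V.
Step 5 — Current: I = V / Z = -0.3503 - j0.1907 A = 0.3988∠-151.4° A.
Step 6 — Complex power: S = V·I* = 4.692 + j87.62 VA.
Step 7 — Real power: P = Re(S) = 4.692 W.
Step 8 — Reactive power: Q = Im(S) = 87.62 VAR.
Step 9 — Apparent power: |S| = 87.74 VA.
Step 10 — Power factor: PF = P/|S| = 0.05348 (lagging).

(a) P = 4.692 W  (b) Q = 87.62 VAR  (c) S = 87.74 VA  (d) PF = 0.05348 (lagging)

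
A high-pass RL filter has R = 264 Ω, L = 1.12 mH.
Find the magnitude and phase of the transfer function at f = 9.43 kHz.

Step 1 — Angular frequency: ω = 2π·9430 = 5.925e+04 rad/s.
Step 2 — Transfer function: H(jω) = jωL/(R + jωL).
Step 3 — Numerator jωL = j·66.36; denominator R + jωL = 264 + j66.36.
Step 4 — H = 0.05943 + j0.2364.
Step 5 — Magnitude: |H| = 0.2438 (-12.3 dB); phase: φ = 75.9°.

|H| = 0.2438 (-12.3 dB), φ = 75.9°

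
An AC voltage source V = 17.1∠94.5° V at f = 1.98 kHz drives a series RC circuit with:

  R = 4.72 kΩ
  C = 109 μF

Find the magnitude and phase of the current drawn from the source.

Step 1 — Angular frequency: ω = 2π·f = 2π·1980 = 1.244e+04 rad/s.
Step 2 — Component impedances:
  R: Z = R = 4720 Ω
  C: Z = 1/(jωC) = -j/(ω·C) = 0 - j0.7374 Ω
Step 3 — Series combination: Z_total = R + C = 4720 - j0.7374 Ω = 4720∠-0.0° Ω.
Step 4 — Source phasor: V = 17.1∠94.5° V = -1.342 + j17.05 V.
Step 5 — Ohm's law: I = V / Z_total = (-1.342 + j17.05) / (4720 - j0.7374) = -0.0002848 + j0.003612 A.
Step 6 — Convert to polar: |I| = 0.003623 A, ∠I = 94.5°.

I = 0.003623∠94.5° A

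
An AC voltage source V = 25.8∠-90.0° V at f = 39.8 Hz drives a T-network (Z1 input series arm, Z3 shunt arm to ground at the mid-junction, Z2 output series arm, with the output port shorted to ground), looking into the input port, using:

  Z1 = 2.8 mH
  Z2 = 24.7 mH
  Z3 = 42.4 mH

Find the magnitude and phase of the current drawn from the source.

Step 1 — Angular frequency: ω = 2π·f = 2π·39.8 = 250.1 rad/s.
Step 2 — Component impedances:
  Z1: Z = jωL = j·250.1·0.0028 = 0 + j0.7002 Ω
  Z2: Z = jωL = j·250.1·0.0247 = 0 + j6.177 Ω
  Z3: Z = jωL = j·250.1·0.0424 = 0 + j10.6 Ω
Step 3 — With the output port shorted to ground, the output series arm Z2 runs from the junction to ground; the shunt arm Z3 also runs from the junction to ground. They appear in parallel: Z3 || Z2 = 0 + j3.903 Ω.
Step 4 — Series with input arm Z1: Z_in = Z1 + (Z3 || Z2) = 0 + j4.603 Ω = 4.603∠90.0° Ω.
Step 5 — Source phasor: V = 25.8∠-90.0° V = 0 - j25.8 V.
Step 6 — Ohm's law: I = V / Z_total = (0 - j25.8) / (0 + j4.603) = -5.605 A.
Step 7 — Convert to polar: |I| = 5.605 A, ∠I = -180.0°.

I = 5.605∠-180.0° A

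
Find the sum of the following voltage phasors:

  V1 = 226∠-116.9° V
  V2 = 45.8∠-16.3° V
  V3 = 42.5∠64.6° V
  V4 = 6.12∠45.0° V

Step 1 — Convert each phasor to rectangular form:
  V1 = 226·(cos(-116.9°) + j·sin(-116.9°)) = -102.3 - j201.5 V
  V2 = 45.8·(cos(-16.3°) + j·sin(-16.3°)) = 43.96 - j12.85 V
  V3 = 42.5·(cos(64.6°) + j·sin(64.6°)) = 18.23 + j38.39 V
  V4 = 6.12·(cos(45.0°) + j·sin(45.0°)) = 4.327 + j4.327 V
Step 2 — Sum components: V_total = -35.73 - j171.7 V.
Step 3 — Convert to polar: |V_total| = 175.4 V, ∠V_total = -101.8°.

V_total = 175.4∠-101.8° V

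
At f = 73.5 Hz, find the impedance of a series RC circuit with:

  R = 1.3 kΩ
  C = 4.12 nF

Step 1 — Angular frequency: ω = 2π·f = 2π·73.5 = 461.8 rad/s.
Step 2 — Component impedances:
  R: Z = R = 1300 Ω
  C: Z = 1/(jωC) = -j/(ω·C) = 0 - j5.256e+05 Ω
Step 3 — Series combination: Z_total = R + C = 1300 - j5.256e+05 Ω = 5.256e+05∠-89.9° Ω.

Z = 1300 - j5.256e+05 Ω = 5.256e+05∠-89.9° Ω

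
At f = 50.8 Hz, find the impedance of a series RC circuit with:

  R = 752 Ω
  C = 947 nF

Step 1 — Angular frequency: ω = 2π·f = 2π·50.8 = 319.2 rad/s.
Step 2 — Component impedances:
  R: Z = R = 752 Ω
  C: Z = 1/(jωC) = -j/(ω·C) = 0 - j3308 Ω
Step 3 — Series combination: Z_total = R + C = 752 - j3308 Ω = 3393∠-77.2° Ω.

Z = 752 - j3308 Ω = 3393∠-77.2° Ω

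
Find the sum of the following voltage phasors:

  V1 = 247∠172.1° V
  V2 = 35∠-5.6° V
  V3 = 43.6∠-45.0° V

Step 1 — Convert each phasor to rectangular form:
  V1 = 247·(cos(172.1°) + j·sin(172.1°)) = -244.7 + j33.95 V
  V2 = 35·(cos(-5.6°) + j·sin(-5.6°)) = 34.83 - j3.415 V
  V3 = 43.6·(cos(-45.0°) + j·sin(-45.0°)) = 30.83 - j30.83 V
Step 2 — Sum components: V_total = -179 - j0.2965 V.
Step 3 — Convert to polar: |V_total| = 179 V, ∠V_total = -179.9°.

V_total = 179∠-179.9° V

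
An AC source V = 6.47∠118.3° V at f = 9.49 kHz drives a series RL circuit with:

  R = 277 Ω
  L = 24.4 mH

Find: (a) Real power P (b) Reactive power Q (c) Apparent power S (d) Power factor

Step 1 — Angular frequency: ω = 2π·f = 2π·9490 = 5.963e+04 rad/s.
Step 2 — Component impedances:
  R: Z = R = 277 Ω
  L: Z = jωL = j·5.963e+04·0.0244 = 0 + j1455 Ω
Step 3 — Series combination: Z_total = R + L = 277 + j1455 Ω = 1481∠79.2° Ω.
Step 4 — Source phasor: V = 6.47∠118.3° V = -3.067 + j5.697 V.
Step 5 — Current: I = V / Z = 0.003391 + j0.002754 A = 0.004369∠39.1° A.
Step 6 — Complex power: S = V·I* = 0.005286 + j0.02777 VA.
Step 7 — Real power: P = Re(S) = 0.005286 W.
Step 8 — Reactive power: Q = Im(S) = 0.02777 VAR.
Step 9 — Apparent power: |S| = 0.02826 VA.
Step 10 — Power factor: PF = P/|S| = 0.187 (lagging).

(a) P = 0.005286 W  (b) Q = 0.02777 VAR  (c) S = 0.02826 VA  (d) PF = 0.187 (lagging)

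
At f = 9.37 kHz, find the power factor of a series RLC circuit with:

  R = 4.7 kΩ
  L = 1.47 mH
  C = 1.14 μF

Step 1 — Angular frequency: ω = 2π·f = 2π·9370 = 5.887e+04 rad/s.
Step 2 — Component impedances:
  R: Z = R = 4700 Ω
  L: Z = jωL = j·5.887e+04·0.00147 = 0 + j86.54 Ω
  C: Z = 1/(jωC) = -j/(ω·C) = 0 - j14.9 Ω
Step 3 — Series combination: Z_total = R + L + C = 4700 + j71.64 Ω = 4701∠0.9° Ω.
Step 4 — Power factor: PF = cos(φ) = Re(Z)/|Z| = 4700/4700.5 = 0.9999.
Step 5 — Type: Im(Z) = 71.64 ⇒ lagging (phase φ = 0.9°).

PF = 0.9999 (lagging, φ = 0.9°)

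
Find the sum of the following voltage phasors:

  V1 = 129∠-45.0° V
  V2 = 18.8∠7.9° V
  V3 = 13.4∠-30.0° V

Step 1 — Convert each phasor to rectangular form:
  V1 = 129·(cos(-45.0°) + j·sin(-45.0°)) = 91.22 - j91.22 V
  V2 = 18.8·(cos(7.9°) + j·sin(7.9°)) = 18.62 + j2.584 V
  V3 = 13.4·(cos(-30.0°) + j·sin(-30.0°)) = 11.6 - j6.7 V
Step 2 — Sum components: V_total = 121.4 - j95.33 V.
Step 3 — Convert to polar: |V_total| = 154.4 V, ∠V_total = -38.1°.

V_total = 154.4∠-38.1° V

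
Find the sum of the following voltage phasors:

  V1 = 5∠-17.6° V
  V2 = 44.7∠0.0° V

Step 1 — Convert each phasor to rectangular form:
  V1 = 5·(cos(-17.6°) + j·sin(-17.6°)) = 4.766 - j1.512 V
  V2 = 44.7·(cos(0.0°) + j·sin(0.0°)) = 44.7 V
Step 2 — Sum components: V_total = 49.47 - j1.512 V.
Step 3 — Convert to polar: |V_total| = 49.49 V, ∠V_total = -1.8°.

V_total = 49.49∠-1.8° V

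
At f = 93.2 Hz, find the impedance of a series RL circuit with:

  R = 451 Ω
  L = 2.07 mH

Step 1 — Angular frequency: ω = 2π·f = 2π·93.2 = 585.6 rad/s.
Step 2 — Component impedances:
  R: Z = R = 451 Ω
  L: Z = jωL = j·585.6·0.00207 = 0 + j1.212 Ω
Step 3 — Series combination: Z_total = R + L = 451 + j1.212 Ω = 451∠0.2° Ω.

Z = 451 + j1.212 Ω = 451∠0.2° Ω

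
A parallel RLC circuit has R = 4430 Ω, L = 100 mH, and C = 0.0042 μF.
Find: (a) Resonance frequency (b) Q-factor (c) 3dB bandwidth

Step 1 — Resonance: ω₀ = 1/√(LC) = 1/√(0.1·4.2e-09) = 4.88e+04 rad/s.
Step 2 — f₀ = ω₀/(2π) = 7766 Hz.
Step 3 — Parallel Q: Q = R/(ω₀L) = 4430/(4.88e+04·0.1) = 0.9079.
Step 4 — Bandwidth: Δω = ω₀/Q = 5.375e+04 rad/s; BW = Δω/(2π) = 8554 Hz.

(a) f₀ = 7766 Hz  (b) Q = 0.9079  (c) BW = 8554 Hz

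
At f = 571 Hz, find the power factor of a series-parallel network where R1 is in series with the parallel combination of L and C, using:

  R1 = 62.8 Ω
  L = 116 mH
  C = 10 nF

Step 1 — Angular frequency: ω = 2π·f = 2π·571 = 3588 rad/s.
Step 2 — Component impedances:
  R1: Z = R = 62.8 Ω
  L: Z = jωL = j·3588·0.116 = 0 + j416.2 Ω
  C: Z = 1/(jωC) = -j/(ω·C) = 0 - j2.787e+04 Ω
Step 3 — Parallel branch: L || C = 1/(1/L + 1/C) = 0 + j422.5 Ω.
Step 4 — Series with R1: Z_total = R1 + (L || C) = 62.8 + j422.5 Ω = 427.1∠81.5° Ω.
Step 5 — Power factor: PF = cos(φ) = Re(Z)/|Z| = 62.8/427.1 = 0.147.
Step 6 — Type: Im(Z) = 422.5 ⇒ lagging (phase φ = 81.5°).

PF = 0.147 (lagging, φ = 81.5°)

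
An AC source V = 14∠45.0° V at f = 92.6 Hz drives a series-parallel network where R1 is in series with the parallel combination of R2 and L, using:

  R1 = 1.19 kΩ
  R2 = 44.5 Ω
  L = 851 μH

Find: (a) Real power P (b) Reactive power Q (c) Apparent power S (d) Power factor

Step 1 — Angular frequency: ω = 2π·f = 2π·92.6 = 581.8 rad/s.
Step 2 — Component impedances:
  R1: Z = R = 1190 Ω
  R2: Z = R = 44.5 Ω
  L: Z = jωL = j·581.8·0.000851 = 0 + j0.4951 Ω
Step 3 — Parallel branch: R2 || L = 1/(1/R2 + 1/L) = 0.005508 + j0.4951 Ω.
Step 4 — Series with R1: Z_total = R1 + (R2 || L) = 1190 + j0.4951 Ω = 1190∠0.0° Ω.
Step 5 — Source phasor: V = 14∠45.0° V = 9.899 + j9.899 V.
Step 6 — Current: I = V / Z = 0.008322 + j0.008315 A = 0.01176∠45.0° A.
Step 7 — Complex power: S = V·I* = 0.1647 + j6.852e-05 VA.
Step 8 — Real power: P = Re(S) = 0.1647 W.
Step 9 — Reactive power: Q = Im(S) = 6.852e-05 VAR.
Step 10 — Apparent power: |S| = 0.1647 VA.
Step 11 — Power factor: PF = P/|S| = 1 (lagging).

(a) P = 0.1647 W  (b) Q = 6.852e-05 VAR  (c) S = 0.1647 VA  (d) PF = 1 (lagging)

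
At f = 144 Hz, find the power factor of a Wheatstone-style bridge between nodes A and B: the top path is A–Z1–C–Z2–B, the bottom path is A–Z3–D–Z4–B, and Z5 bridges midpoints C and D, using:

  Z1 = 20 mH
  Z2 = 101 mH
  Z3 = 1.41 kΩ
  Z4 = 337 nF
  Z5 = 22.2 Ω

Step 1 — Angular frequency: ω = 2π·f = 2π·144 = 904.8 rad/s.
Step 2 — Component impedances:
  Z1: Z = jωL = j·904.8·0.02 = 0 + j18.1 Ω
  Z2: Z = jωL = j·904.8·0.101 = 0 + j91.38 Ω
  Z3: Z = R = 1410 Ω
  Z4: Z = 1/(jωC) = -j/(ω·C) = 0 - j3280 Ω
  Z5: Z = R = 22.2 Ω
Step 3 — Bridge requires nodal analysis (the Z5 bridge couples midpoints C and D, so the two paths cannot be reduced to a simple series/parallel combination). Setting node B to ground and injecting 1 A at node A, the 3-node admittance system at A, C, D solves to V_A = Z_AB = 0.2469 + j112.1 Ω = 112.1∠89.9° Ω.
Step 4 — Power factor: PF = cos(φ) = Re(Z)/|Z| = 0.2469/112.1 = 0.002202.
Step 5 — Type: Im(Z) = 112.1 ⇒ lagging (phase φ = 89.9°).

PF = 0.002202 (lagging, φ = 89.9°)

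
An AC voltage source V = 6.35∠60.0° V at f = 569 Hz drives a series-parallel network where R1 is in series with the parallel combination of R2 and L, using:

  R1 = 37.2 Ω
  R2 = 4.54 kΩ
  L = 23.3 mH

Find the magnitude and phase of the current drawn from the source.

Step 1 — Angular frequency: ω = 2π·f = 2π·569 = 3575 rad/s.
Step 2 — Component impedances:
  R1: Z = R = 37.2 Ω
  R2: Z = R = 4540 Ω
  L: Z = jωL = j·3575·0.0233 = 0 + j83.3 Ω
Step 3 — Parallel branch: R2 || L = 1/(1/R2 + 1/L) = 1.528 + j83.27 Ω.
Step 4 — Series with R1: Z_total = R1 + (R2 || L) = 38.73 + j83.27 Ω = 91.84∠65.1° Ω.
Step 5 — Source phasor: V = 6.35∠60.0° V = 3.175 + j5.499 V.
Step 6 — Ohm's law: I = V / Z_total = (3.175 + j5.499) / (38.73 + j83.27) = 0.06887 - j0.006096 A.
Step 7 — Convert to polar: |I| = 0.06914 A, ∠I = -5.1°.

I = 0.06914∠-5.1° A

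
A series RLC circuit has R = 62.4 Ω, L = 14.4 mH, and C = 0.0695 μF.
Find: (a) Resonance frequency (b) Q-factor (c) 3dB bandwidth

Step 1 — Resonance condition Im(Z)=0 gives ω₀ = 1/√(LC).
Step 2 — ω₀ = 1/√(0.0144·6.95e-08) = 3.161e+04 rad/s.
Step 3 — f₀ = ω₀/(2π) = 5031 Hz.
Step 4 — Series Q: Q = ω₀L/R = 3.161e+04·0.0144/62.4 = 7.295.
Step 5 — 3dB bandwidth: Δω = ω₀/Q = 4333 rad/s; BW = Δω/(2π) = 689.7 Hz.

(a) f₀ = 5031 Hz  (b) Q = 7.295  (c) BW = 689.7 Hz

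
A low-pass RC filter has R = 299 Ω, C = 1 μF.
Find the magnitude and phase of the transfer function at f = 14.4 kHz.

Step 1 — Angular frequency: ω = 2π·1.44e+04 = 9.048e+04 rad/s.
Step 2 — Transfer function: H(jω) = 1/(1 + jωRC).
Step 3 — Denominator: 1 + jωRC = 1 + j·9.048e+04·299·1e-06 = 1 + j27.05.
Step 4 — H = 0.001365 - j0.03691.
Step 5 — Magnitude: |H| = 0.03694 (-28.7 dB); phase: φ = -87.9°.

|H| = 0.03694 (-28.7 dB), φ = -87.9°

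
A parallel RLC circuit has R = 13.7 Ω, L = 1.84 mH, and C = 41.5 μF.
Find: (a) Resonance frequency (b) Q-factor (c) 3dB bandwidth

Step 1 — Resonance: ω₀ = 1/√(LC) = 1/√(0.00184·4.15e-05) = 3619 rad/s.
Step 2 — f₀ = ω₀/(2π) = 576 Hz.
Step 3 — Parallel Q: Q = R/(ω₀L) = 13.7/(3619·0.00184) = 2.057.
Step 4 — Bandwidth: Δω = ω₀/Q = 1759 rad/s; BW = Δω/(2π) = 279.9 Hz.

(a) f₀ = 576 Hz  (b) Q = 2.057  (c) BW = 279.9 Hz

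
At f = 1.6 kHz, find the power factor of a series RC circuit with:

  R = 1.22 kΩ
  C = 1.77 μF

Step 1 — Angular frequency: ω = 2π·f = 2π·1600 = 1.005e+04 rad/s.
Step 2 — Component impedances:
  R: Z = R = 1220 Ω
  C: Z = 1/(jωC) = -j/(ω·C) = 0 - j56.2 Ω
Step 3 — Series combination: Z_total = R + C = 1220 - j56.2 Ω = 1221∠-2.6° Ω.
Step 4 — Power factor: PF = cos(φ) = Re(Z)/|Z| = 1220/1221.3 = 0.9989.
Step 5 — Type: Im(Z) = -56.2 ⇒ leading (phase φ = -2.6°).

PF = 0.9989 (leading, φ = -2.6°)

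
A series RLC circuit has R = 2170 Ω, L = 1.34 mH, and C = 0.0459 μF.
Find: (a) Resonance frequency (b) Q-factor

Step 1 — Resonance condition Im(Z)=0 gives ω₀ = 1/√(LC).
Step 2 — ω₀ = 1/√(0.00134·4.59e-08) = 1.275e+05 rad/s.
Step 3 — f₀ = ω₀/(2π) = 2.029e+04 Hz.
Step 4 — Series Q: Q = ω₀L/R = 1.275e+05·0.00134/2170 = 0.07874.

(a) f₀ = 2.029e+04 Hz  (b) Q = 0.07874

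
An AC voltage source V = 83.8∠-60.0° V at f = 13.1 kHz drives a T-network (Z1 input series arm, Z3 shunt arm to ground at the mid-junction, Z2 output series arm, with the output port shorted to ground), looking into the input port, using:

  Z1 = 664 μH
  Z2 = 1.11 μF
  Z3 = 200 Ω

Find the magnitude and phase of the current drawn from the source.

Step 1 — Angular frequency: ω = 2π·f = 2π·1.31e+04 = 8.231e+04 rad/s.
Step 2 — Component impedances:
  Z1: Z = jωL = j·8.231e+04·0.000664 = 0 + j54.65 Ω
  Z2: Z = 1/(jωC) = -j/(ω·C) = 0 - j10.95 Ω
  Z3: Z = R = 200 Ω
Step 3 — With the output port shorted to ground, the output series arm Z2 runs from the junction to ground; the shunt arm Z3 also runs from the junction to ground. They appear in parallel: Z3 || Z2 = 0.5972 - j10.91 Ω.
Step 4 — Series with input arm Z1: Z_in = Z1 + (Z3 || Z2) = 0.5972 + j43.74 Ω = 43.75∠89.2° Ω.
Step 5 — Source phasor: V = 83.8∠-60.0° V = 41.9 - j72.57 V.
Step 6 — Ohm's law: I = V / Z_total = (41.9 - j72.57) / (0.5972 + j43.74) = -1.646 - j0.9804 A.
Step 7 — Convert to polar: |I| = 1.916 A, ∠I = -149.2°.

I = 1.916∠-149.2° A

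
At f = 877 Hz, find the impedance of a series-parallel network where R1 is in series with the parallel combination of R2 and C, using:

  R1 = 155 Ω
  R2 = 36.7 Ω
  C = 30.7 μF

Step 1 — Angular frequency: ω = 2π·f = 2π·877 = 5510 rad/s.
Step 2 — Component impedances:
  R1: Z = R = 155 Ω
  R2: Z = R = 36.7 Ω
  C: Z = 1/(jωC) = -j/(ω·C) = 0 - j5.911 Ω
Step 3 — Parallel branch: R2 || C = 1/(1/R2 + 1/C) = 0.9281 - j5.762 Ω.
Step 4 — Series with R1: Z_total = R1 + (R2 || C) = 155.9 - j5.762 Ω = 156∠-2.1° Ω.

Z = 155.9 - j5.762 Ω = 156∠-2.1° Ω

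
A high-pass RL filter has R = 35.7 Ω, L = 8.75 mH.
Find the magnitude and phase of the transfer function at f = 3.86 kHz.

Step 1 — Angular frequency: ω = 2π·3860 = 2.425e+04 rad/s.
Step 2 — Transfer function: H(jω) = jωL/(R + jωL).
Step 3 — Numerator jωL = j·212.2; denominator R + jωL = 35.7 + j212.2.
Step 4 — H = 0.9725 + j0.1636.
Step 5 — Magnitude: |H| = 0.9861 (-0.1 dB); phase: φ = 9.5°.

|H| = 0.9861 (-0.1 dB), φ = 9.5°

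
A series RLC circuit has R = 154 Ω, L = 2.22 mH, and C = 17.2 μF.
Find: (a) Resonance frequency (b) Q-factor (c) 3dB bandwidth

Step 1 — Resonance condition Im(Z)=0 gives ω₀ = 1/√(LC).
Step 2 — ω₀ = 1/√(0.00222·1.72e-05) = 5118 rad/s.
Step 3 — f₀ = ω₀/(2π) = 814.5 Hz.
Step 4 — Series Q: Q = ω₀L/R = 5118·0.00222/154 = 0.07377.
Step 5 — 3dB bandwidth: Δω = ω₀/Q = 6.937e+04 rad/s; BW = Δω/(2π) = 1.104e+04 Hz.

(a) f₀ = 814.5 Hz  (b) Q = 0.07377  (c) BW = 1.104e+04 Hz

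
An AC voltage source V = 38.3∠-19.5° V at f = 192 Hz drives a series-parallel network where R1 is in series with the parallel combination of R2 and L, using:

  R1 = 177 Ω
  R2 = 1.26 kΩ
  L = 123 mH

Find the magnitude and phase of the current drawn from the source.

Step 1 — Angular frequency: ω = 2π·f = 2π·192 = 1206 rad/s.
Step 2 — Component impedances:
  R1: Z = R = 177 Ω
  R2: Z = R = 1260 Ω
  L: Z = jωL = j·1206·0.123 = 0 + j148.4 Ω
Step 3 — Parallel branch: R2 || L = 1/(1/R2 + 1/L) = 17.24 + j146.4 Ω.
Step 4 — Series with R1: Z_total = R1 + (R2 || L) = 194.2 + j146.4 Ω = 243.2∠37.0° Ω.
Step 5 — Source phasor: V = 38.3∠-19.5° V = 36.1 - j12.78 V.
Step 6 — Ohm's law: I = V / Z_total = (36.1 - j12.78) / (194.2 + j146.4) = 0.08693 - j0.1313 A.
Step 7 — Convert to polar: |I| = 0.1575 A, ∠I = -56.5°.

I = 0.1575∠-56.5° A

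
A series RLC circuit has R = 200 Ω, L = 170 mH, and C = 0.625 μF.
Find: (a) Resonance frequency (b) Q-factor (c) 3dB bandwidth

Step 1 — Resonance: ω₀ = 1/√(LC) = 1/√(0.17·6.25e-07) = 3068 rad/s.
Step 2 — f₀ = ω₀/(2π) = 488.3 Hz.
Step 3 — Series Q: Q = ω₀L/R = 3068·0.17/200 = 2.608.
Step 4 — Bandwidth: Δω = ω₀/Q = 1176 rad/s; BW = Δω/(2π) = 187.2 Hz.

(a) f₀ = 488.3 Hz  (b) Q = 2.608  (c) BW = 187.2 Hz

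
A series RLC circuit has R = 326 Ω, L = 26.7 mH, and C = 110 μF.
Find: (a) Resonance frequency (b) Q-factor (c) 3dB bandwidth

Step 1 — Resonance: ω₀ = 1/√(LC) = 1/√(0.0267·0.00011) = 583.5 rad/s.
Step 2 — f₀ = ω₀/(2π) = 92.87 Hz.
Step 3 — Series Q: Q = ω₀L/R = 583.5·0.0267/326 = 0.04779.
Step 4 — Bandwidth: Δω = ω₀/Q = 1.221e+04 rad/s; BW = Δω/(2π) = 1943 Hz.

(a) f₀ = 92.87 Hz  (b) Q = 0.04779  (c) BW = 1943 Hz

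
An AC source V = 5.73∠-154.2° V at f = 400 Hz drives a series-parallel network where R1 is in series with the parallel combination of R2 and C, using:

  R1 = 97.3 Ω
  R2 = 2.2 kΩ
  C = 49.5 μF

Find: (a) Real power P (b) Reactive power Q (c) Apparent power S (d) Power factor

Step 1 — Angular frequency: ω = 2π·f = 2π·400 = 2513 rad/s.
Step 2 — Component impedances:
  R1: Z = R = 97.3 Ω
  R2: Z = R = 2200 Ω
  C: Z = 1/(jωC) = -j/(ω·C) = 0 - j8.038 Ω
Step 3 — Parallel branch: R2 || C = 1/(1/R2 + 1/C) = 0.02937 - j8.038 Ω.
Step 4 — Series with R1: Z_total = R1 + (R2 || C) = 97.33 - j8.038 Ω = 97.66∠-4.7° Ω.
Step 5 — Source phasor: V = 5.73∠-154.2° V = -5.159 - j2.494 V.
Step 6 — Current: I = V / Z = -0.05054 - j0.0298 A = 0.05867∠-149.5° A.
Step 7 — Complex power: S = V·I* = 0.3351 - j0.02767 VA.
Step 8 — Real power: P = Re(S) = 0.3351 W.
Step 9 — Reactive power: Q = Im(S) = -0.02767 VAR.
Step 10 — Apparent power: |S| = 0.3362 VA.
Step 11 — Power factor: PF = P/|S| = 0.9966 (leading).

(a) P = 0.3351 W  (b) Q = -0.02767 VAR  (c) S = 0.3362 VA  (d) PF = 0.9966 (leading)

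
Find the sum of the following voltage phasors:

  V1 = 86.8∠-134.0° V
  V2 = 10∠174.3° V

Step 1 — Convert each phasor to rectangular form:
  V1 = 86.8·(cos(-134.0°) + j·sin(-134.0°)) = -60.3 - j62.44 V
  V2 = 10·(cos(174.3°) + j·sin(174.3°)) = -9.951 + j0.9932 V
Step 2 — Sum components: V_total = -70.25 - j61.45 V.
Step 3 — Convert to polar: |V_total| = 93.33 V, ∠V_total = -138.8°.

V_total = 93.33∠-138.8° V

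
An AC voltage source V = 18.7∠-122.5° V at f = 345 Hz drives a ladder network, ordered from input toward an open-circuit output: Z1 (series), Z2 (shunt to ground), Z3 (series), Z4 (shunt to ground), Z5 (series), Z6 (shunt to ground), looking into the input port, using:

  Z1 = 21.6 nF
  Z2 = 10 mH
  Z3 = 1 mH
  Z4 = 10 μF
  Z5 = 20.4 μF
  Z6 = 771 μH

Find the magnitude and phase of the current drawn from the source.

Step 1 — Angular frequency: ω = 2π·f = 2π·345 = 2168 rad/s.
Step 2 — Component impedances:
  Z1: Z = 1/(jωC) = -j/(ω·C) = 0 - j2.136e+04 Ω
  Z2: Z = jωL = j·2168·0.01 = 0 + j21.68 Ω
  Z3: Z = jωL = j·2168·0.001 = 0 + j2.168 Ω
  Z4: Z = 1/(jωC) = -j/(ω·C) = 0 - j46.13 Ω
  Z5: Z = 1/(jωC) = -j/(ω·C) = 0 - j22.61 Ω
  Z6: Z = jωL = j·2168·0.000771 = 0 + j1.671 Ω
Step 3 — Ladder network (open output): work backward from the far end, alternating series and parallel combinations. Z_in = 0 - j2.139e+04 Ω = 2.139e+04∠-90.0° Ω.
Step 4 — Source phasor: V = 18.7∠-122.5° V = -10.05 - j15.77 V.
Step 5 — Ohm's law: I = V / Z_total = (-10.05 - j15.77) / (0 - j2.139e+04) = 0.0007375 - j0.0004698 A.
Step 6 — Convert to polar: |I| = 0.0008744 A, ∠I = -32.5°.

I = 0.0008744∠-32.5° A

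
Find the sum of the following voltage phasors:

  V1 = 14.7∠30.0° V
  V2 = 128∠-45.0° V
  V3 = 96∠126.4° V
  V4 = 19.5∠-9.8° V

Step 1 — Convert each phasor to rectangular form:
  V1 = 14.7·(cos(30.0°) + j·sin(30.0°)) = 12.73 + j7.35 V
  V2 = 128·(cos(-45.0°) + j·sin(-45.0°)) = 90.51 - j90.51 V
  V3 = 96·(cos(126.4°) + j·sin(126.4°)) = -56.97 + j77.27 V
  V4 = 19.5·(cos(-9.8°) + j·sin(-9.8°)) = 19.22 - j3.319 V
Step 2 — Sum components: V_total = 65.49 - j9.209 V.
Step 3 — Convert to polar: |V_total| = 66.13 V, ∠V_total = -8.0°.

V_total = 66.13∠-8.0° V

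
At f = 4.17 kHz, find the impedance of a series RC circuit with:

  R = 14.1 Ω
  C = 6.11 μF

Step 1 — Angular frequency: ω = 2π·f = 2π·4170 = 2.62e+04 rad/s.
Step 2 — Component impedances:
  R: Z = R = 14.1 Ω
  C: Z = 1/(jωC) = -j/(ω·C) = 0 - j6.247 Ω
Step 3 — Series combination: Z_total = R + C = 14.1 - j6.247 Ω = 15.42∠-23.9° Ω.

Z = 14.1 - j6.247 Ω = 15.42∠-23.9° Ω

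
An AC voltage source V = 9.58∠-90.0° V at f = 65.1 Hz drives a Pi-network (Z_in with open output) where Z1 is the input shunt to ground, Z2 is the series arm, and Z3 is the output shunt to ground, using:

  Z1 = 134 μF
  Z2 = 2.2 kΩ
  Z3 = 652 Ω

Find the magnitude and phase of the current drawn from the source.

Step 1 — Angular frequency: ω = 2π·f = 2π·65.1 = 409 rad/s.
Step 2 — Component impedances:
  Z1: Z = 1/(jωC) = -j/(ω·C) = 0 - j18.24 Ω
  Z2: Z = R = 2200 Ω
  Z3: Z = R = 652 Ω
Step 3 — With open output, the series arm Z2 and the output shunt Z3 appear in series to ground: Z2 + Z3 = 2852 Ω.
Step 4 — Parallel with input shunt Z1: Z_in = Z1 || (Z2 + Z3) = 0.1167 - j18.24 Ω = 18.24∠-89.6° Ω.
Step 5 — Source phasor: V = 9.58∠-90.0° V = 0 - j9.58 V.
Step 6 — Ohm's law: I = V / Z_total = (0 - j9.58) / (0.1167 - j18.24) = 0.5251 - j0.003359 A.
Step 7 — Convert to polar: |I| = 0.5251 A, ∠I = -0.4°.

I = 0.5251∠-0.4° A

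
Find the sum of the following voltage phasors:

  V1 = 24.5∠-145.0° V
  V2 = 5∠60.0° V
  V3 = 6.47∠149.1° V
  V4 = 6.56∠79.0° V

Step 1 — Convert each phasor to rectangular form:
  V1 = 24.5·(cos(-145.0°) + j·sin(-145.0°)) = -20.07 - j14.05 V
  V2 = 5·(cos(60.0°) + j·sin(60.0°)) = 2.5 + j4.33 V
  V3 = 6.47·(cos(149.1°) + j·sin(149.1°)) = -5.552 + j3.323 V
  V4 = 6.56·(cos(79.0°) + j·sin(79.0°)) = 1.252 + j6.439 V
Step 2 — Sum components: V_total = -21.87 + j0.03959 V.
Step 3 — Convert to polar: |V_total| = 21.87 V, ∠V_total = 179.9°.

V_total = 21.87∠179.9° V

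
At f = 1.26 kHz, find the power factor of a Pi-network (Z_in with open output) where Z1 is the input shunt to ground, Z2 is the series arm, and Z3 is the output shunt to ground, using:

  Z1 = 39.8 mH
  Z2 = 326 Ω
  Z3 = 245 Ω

Step 1 — Angular frequency: ω = 2π·f = 2π·1260 = 7917 rad/s.
Step 2 — Component impedances:
  Z1: Z = jωL = j·7917·0.0398 = 0 + j315.1 Ω
  Z2: Z = R = 326 Ω
  Z3: Z = R = 245 Ω
Step 3 — With open output, the series arm Z2 and the output shunt Z3 appear in series to ground: Z2 + Z3 = 571 Ω.
Step 4 — Parallel with input shunt Z1: Z_in = Z1 || (Z2 + Z3) = 133.3 + j241.5 Ω = 275.9∠61.1° Ω.
Step 5 — Power factor: PF = cos(φ) = Re(Z)/|Z| = 133.3/275.9 = 0.4831.
Step 6 — Type: Im(Z) = 241.5 ⇒ lagging (phase φ = 61.1°).

PF = 0.4831 (lagging, φ = 61.1°)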